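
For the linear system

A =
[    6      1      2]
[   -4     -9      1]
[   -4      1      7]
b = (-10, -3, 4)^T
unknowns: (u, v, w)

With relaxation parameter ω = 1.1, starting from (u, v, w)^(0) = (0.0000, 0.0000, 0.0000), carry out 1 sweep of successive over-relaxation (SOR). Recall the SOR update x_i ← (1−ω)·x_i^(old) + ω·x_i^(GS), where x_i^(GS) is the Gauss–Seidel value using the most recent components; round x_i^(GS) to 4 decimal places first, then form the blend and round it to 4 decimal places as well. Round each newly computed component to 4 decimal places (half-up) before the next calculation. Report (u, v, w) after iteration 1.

(-1.8334, 1.2630, -0.7224)

Iteration 1:
  u: GS value = (-10 - (1)·0.0000 - (2)·0.0000) / (6) = -1.6667;  u ← (1−ω)·0.0000 + ω·-1.6667 = -1.8334
  v: GS value = (-3 - (-4)·-1.8334 - (1)·0.0000) / (-9) = 1.1482;  v ← (1−ω)·0.0000 + ω·1.1482 = 1.2630
  w: GS value = (4 - (-4)·-1.8334 - (1)·1.2630) / (7) = -0.6567;  w ← (1−ω)·0.0000 + ω·-0.6567 = -0.7224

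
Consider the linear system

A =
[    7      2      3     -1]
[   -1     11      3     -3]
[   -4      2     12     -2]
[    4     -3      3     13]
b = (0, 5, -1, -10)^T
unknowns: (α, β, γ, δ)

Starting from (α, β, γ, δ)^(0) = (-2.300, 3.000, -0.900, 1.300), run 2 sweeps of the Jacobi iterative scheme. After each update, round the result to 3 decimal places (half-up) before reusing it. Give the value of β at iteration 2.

0.966

Iteration 1:
  α = (0 - (2)·3.000 - (3)·-0.900 - (-1)·1.300) / (7) = -0.286
  β = (5 - (-1)·-2.300 - (3)·-0.900 - (-3)·1.300) / (11) = 0.845
  γ = (-1 - (-4)·-2.300 - (2)·3.000 - (-2)·1.300) / (12) = -1.133
  δ = (-10 - (4)·-2.300 - (-3)·3.000 - (3)·-0.900) / (13) = 0.838
Iteration 2:
  α = (0 - (2)·0.845 - (3)·-1.133 - (-1)·0.838) / (7) = 0.364
  β = (5 - (-1)·-0.286 - (3)·-1.133 - (-3)·0.838) / (11) = 0.966
  γ = (-1 - (-4)·-0.286 - (2)·0.845 - (-2)·0.838) / (12) = -0.180
  δ = (-10 - (4)·-0.286 - (-3)·0.845 - (3)·-1.133) / (13) = -0.225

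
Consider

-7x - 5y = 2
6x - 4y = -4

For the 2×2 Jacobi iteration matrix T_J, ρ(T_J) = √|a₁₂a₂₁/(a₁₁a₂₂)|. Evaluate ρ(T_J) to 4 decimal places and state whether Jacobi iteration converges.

1.0351

a₁₂a₂₁/(a₁₁a₂₂) = (-5)·(6) / ((-7)·(-4)) = -1.071429
ρ = √|-1.071429| = √1.071429 = 1.0351
ρ > 1, so Jacobi diverges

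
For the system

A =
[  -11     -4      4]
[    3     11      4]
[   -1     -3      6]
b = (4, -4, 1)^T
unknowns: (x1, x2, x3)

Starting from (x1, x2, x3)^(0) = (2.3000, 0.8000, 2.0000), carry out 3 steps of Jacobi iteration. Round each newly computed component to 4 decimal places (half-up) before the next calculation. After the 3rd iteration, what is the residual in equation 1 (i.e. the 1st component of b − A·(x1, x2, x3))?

Iteration 1:
  x1 = (4 - (-4)·0.8000 - (4)·2.0000) / (-11) = 0.0727
  x2 = (-4 - (3)·2.3000 - (4)·2.0000) / (11) = -1.7182
  x3 = (1 - (-1)·2.3000 - (-3)·0.8000) / (6) = 0.9500
Iteration 2:
  x1 = (4 - (-4)·-1.7182 - (4)·0.9500) / (-11) = 0.6066
  x2 = (-4 - (3)·0.0727 - (4)·0.9500) / (11) = -0.7289
  x3 = (1 - (-1)·0.0727 - (-3)·-1.7182) / (6) = -0.6803
Iteration 3:
  x1 = (4 - (-4)·-0.7289 - (4)·-0.6803) / (-11) = -0.3460
  x2 = (-4 - (3)·0.6066 - (4)·-0.6803) / (11) = -0.2817
  x3 = (1 - (-1)·0.6066 - (-3)·-0.7289) / (6) = -0.0967
Residual b − A·x = (-0.5460, 0.5235, 0.3891)

-0.5460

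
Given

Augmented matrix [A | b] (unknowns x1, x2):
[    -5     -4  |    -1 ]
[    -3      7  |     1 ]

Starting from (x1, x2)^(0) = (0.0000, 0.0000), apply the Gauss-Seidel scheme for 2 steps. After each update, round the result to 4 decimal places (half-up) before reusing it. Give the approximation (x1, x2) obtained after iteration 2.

Iteration 1:
  x1 = (-1 - (-4)·0.0000) / (-5) = 0.2000
  x2 = (1 - (-3)·0.2000) / (7) = 0.2286
Iteration 2:
  x1 = (-1 - (-4)·0.2286) / (-5) = 0.0171
  x2 = (1 - (-3)·0.0171) / (7) = 0.1502

(0.0171, 0.1502)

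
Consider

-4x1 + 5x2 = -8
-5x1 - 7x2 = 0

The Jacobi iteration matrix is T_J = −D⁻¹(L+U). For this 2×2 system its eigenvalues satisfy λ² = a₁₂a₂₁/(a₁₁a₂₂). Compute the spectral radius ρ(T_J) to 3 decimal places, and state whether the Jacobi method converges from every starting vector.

a₁₂a₂₁/(a₁₁a₂₂) = (5)·(-5) / ((-4)·(-7)) = -0.892857
ρ = √|-0.892857| = √0.892857 = 0.945
ρ < 1, so Jacobi converges

0.945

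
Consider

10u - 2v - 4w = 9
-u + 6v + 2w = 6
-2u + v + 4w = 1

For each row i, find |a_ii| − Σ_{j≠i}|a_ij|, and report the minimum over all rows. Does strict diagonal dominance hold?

row 1: |10| − (2+4) = 4
row 2: |6| − (1+2) = 3
row 3: |4| − (2+1) = 1
minimum over rows = 1 → strictly diagonally dominant (convergence guaranteed)

1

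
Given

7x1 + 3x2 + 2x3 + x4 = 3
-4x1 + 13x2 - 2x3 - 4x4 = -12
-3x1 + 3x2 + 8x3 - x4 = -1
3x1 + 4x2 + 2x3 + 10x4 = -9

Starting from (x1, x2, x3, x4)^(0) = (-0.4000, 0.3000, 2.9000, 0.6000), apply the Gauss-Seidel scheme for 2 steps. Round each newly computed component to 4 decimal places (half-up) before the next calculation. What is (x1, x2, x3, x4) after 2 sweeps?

(0.7353, -0.8670, 0.4130, -0.8564)

Iteration 1:
  x1 = (3 - (3)·0.3000 - (2)·2.9000 - (1)·0.6000) / (7) = -0.6143
  x2 = (-12 - (-4)·-0.6143 - (-2)·2.9000 - (-4)·0.6000) / (13) = -0.4813
  x3 = (-1 - (-3)·-0.6143 - (3)·-0.4813 - (-1)·0.6000) / (8) = -0.0999
  x4 = (-9 - (3)·-0.6143 - (4)·-0.4813 - (2)·-0.0999) / (10) = -0.5032
Iteration 2:
  x1 = (3 - (3)·-0.4813 - (2)·-0.0999 - (1)·-0.5032) / (7) = 0.7353
  x2 = (-12 - (-4)·0.7353 - (-2)·-0.0999 - (-4)·-0.5032) / (13) = -0.8670
  x3 = (-1 - (-3)·0.7353 - (3)·-0.8670 - (-1)·-0.5032) / (8) = 0.4130
  x4 = (-9 - (3)·0.7353 - (4)·-0.8670 - (2)·0.4130) / (10) = -0.8564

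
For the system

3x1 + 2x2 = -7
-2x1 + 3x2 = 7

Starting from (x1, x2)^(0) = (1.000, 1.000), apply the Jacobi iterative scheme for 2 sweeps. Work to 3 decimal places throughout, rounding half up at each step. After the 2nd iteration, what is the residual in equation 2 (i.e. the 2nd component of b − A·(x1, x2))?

Iteration 1:
  x1 = (-7 - (2)·1.000) / (3) = -3.000
  x2 = (7 - (-2)·1.000) / (3) = 3.000
Iteration 2:
  x1 = (-7 - (2)·3.000) / (3) = -4.333
  x2 = (7 - (-2)·-3.000) / (3) = 0.333
Residual b − A·x = (5.333, -2.665)

-2.665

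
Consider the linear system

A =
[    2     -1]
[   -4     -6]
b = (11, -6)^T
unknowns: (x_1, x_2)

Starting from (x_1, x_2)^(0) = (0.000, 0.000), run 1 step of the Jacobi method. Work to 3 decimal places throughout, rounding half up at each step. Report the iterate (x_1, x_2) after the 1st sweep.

(5.500, 1.000)

Iteration 1:
  x_1 = (11 - (-1)·0.000) / (2) = 5.500
  x_2 = (-6 - (-4)·0.000) / (-6) = 1.000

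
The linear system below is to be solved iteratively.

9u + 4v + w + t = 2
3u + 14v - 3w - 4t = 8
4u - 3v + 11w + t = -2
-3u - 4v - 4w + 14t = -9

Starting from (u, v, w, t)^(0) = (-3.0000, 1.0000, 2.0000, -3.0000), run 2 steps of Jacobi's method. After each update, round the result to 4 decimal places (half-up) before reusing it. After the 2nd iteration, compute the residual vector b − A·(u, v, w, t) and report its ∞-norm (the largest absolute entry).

5.7654

Iteration 1:
  u = (2 - (4)·1.0000 - (1)·2.0000 - (1)·-3.0000) / (9) = -0.1111
  v = (8 - (3)·-3.0000 - (-3)·2.0000 - (-4)·-3.0000) / (14) = 0.7857
  w = (-2 - (4)·-3.0000 - (-3)·1.0000 - (1)·-3.0000) / (11) = 1.4545
  t = (-9 - (-3)·-3.0000 - (-4)·1.0000 - (-4)·2.0000) / (14) = -0.4286
Iteration 2:
  u = (2 - (4)·0.7857 - (1)·1.4545 - (1)·-0.4286) / (9) = -0.2410
  v = (8 - (3)·-0.1111 - (-3)·1.4545 - (-4)·-0.4286) / (14) = 0.7845
  w = (-2 - (4)·-0.1111 - (-3)·0.7857 - (1)·-0.4286) / (11) = 0.1118
  t = (-9 - (-3)·-0.1111 - (-4)·0.7857 - (-4)·1.4545) / (14) = -0.0266
Residual b − A·x = (0.9458, -2.0310, 0.1143, -5.7654); ∞-norm = 5.7654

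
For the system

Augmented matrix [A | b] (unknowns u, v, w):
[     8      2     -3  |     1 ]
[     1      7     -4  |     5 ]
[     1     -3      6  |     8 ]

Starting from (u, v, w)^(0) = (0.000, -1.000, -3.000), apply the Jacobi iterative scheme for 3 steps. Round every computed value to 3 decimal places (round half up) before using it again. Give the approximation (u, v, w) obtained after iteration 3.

Iteration 1:
  u = (1 - (2)·-1.000 - (-3)·-3.000) / (8) = -0.750
  v = (5 - (1)·0.000 - (-4)·-3.000) / (7) = -1.000
  w = (8 - (1)·0.000 - (-3)·-1.000) / (6) = 0.833
Iteration 2:
  u = (1 - (2)·-1.000 - (-3)·0.833) / (8) = 0.687
  v = (5 - (1)·-0.750 - (-4)·0.833) / (7) = 1.297
  w = (8 - (1)·-0.750 - (-3)·-1.000) / (6) = 0.958
Iteration 3:
  u = (1 - (2)·1.297 - (-3)·0.958) / (8) = 0.160
  v = (5 - (1)·0.687 - (-4)·0.958) / (7) = 1.164
  w = (8 - (1)·0.687 - (-3)·1.297) / (6) = 1.867

(0.160, 1.164, 1.867)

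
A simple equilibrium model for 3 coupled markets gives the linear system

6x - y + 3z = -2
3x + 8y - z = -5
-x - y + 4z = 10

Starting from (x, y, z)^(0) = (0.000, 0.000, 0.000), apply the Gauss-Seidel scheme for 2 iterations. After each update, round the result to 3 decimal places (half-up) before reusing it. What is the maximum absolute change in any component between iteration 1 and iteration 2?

Iteration 1:
  x = (-2 - (-1)·0.000 - (3)·0.000) / (6) = -0.333
  y = (-5 - (3)·-0.333 - (-1)·0.000) / (8) = -0.500
  z = (10 - (-1)·-0.333 - (-1)·-0.500) / (4) = 2.292
Iteration 2:
  x = (-2 - (-1)·-0.500 - (3)·2.292) / (6) = -1.563
  y = (-5 - (3)·-1.563 - (-1)·2.292) / (8) = 0.248
  z = (10 - (-1)·-1.563 - (-1)·0.248) / (4) = 2.171
Change: (-1.230, 0.748, -0.121) → max |·| = 1.230

1.230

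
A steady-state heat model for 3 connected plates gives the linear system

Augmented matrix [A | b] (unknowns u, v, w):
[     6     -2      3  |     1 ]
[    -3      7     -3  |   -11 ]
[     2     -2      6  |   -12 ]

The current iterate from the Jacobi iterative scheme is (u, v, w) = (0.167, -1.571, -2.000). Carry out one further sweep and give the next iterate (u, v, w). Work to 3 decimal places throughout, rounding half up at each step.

One sweep:
  u = (1 - (-2)·-1.571 - (3)·-2.000) / (6) = 0.643
  v = (-11 - (-3)·0.167 - (-3)·-2.000) / (7) = -2.357
  w = (-12 - (2)·0.167 - (-2)·-1.571) / (6) = -2.579

(0.643, -2.357, -2.579)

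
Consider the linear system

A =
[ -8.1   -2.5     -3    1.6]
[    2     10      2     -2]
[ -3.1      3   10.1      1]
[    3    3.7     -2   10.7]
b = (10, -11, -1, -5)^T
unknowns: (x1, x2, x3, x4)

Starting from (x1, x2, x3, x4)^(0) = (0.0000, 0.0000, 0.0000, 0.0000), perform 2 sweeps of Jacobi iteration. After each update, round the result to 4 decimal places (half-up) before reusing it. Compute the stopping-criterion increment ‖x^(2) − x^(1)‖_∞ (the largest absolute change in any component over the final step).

0.7080

Iteration 1:
  x1 = (10 - (-2.5)·0.0000 - (-3)·0.0000 - (1.6)·0.0000) / (-8.1) = -1.2346
  x2 = (-11 - (2)·0.0000 - (2)·0.0000 - (-2)·0.0000) / (10) = -1.1000
  x3 = (-1 - (-3.1)·0.0000 - (3)·0.0000 - (1)·0.0000) / (10.1) = -0.0990
  x4 = (-5 - (3)·0.0000 - (3.7)·0.0000 - (-2)·0.0000) / (10.7) = -0.4673
Iteration 2:
  x1 = (10 - (-2.5)·-1.1000 - (-3)·-0.0990 - (1.6)·-0.4673) / (-8.1) = -0.9507
  x2 = (-11 - (2)·-1.2346 - (2)·-0.0990 - (-2)·-0.4673) / (10) = -0.9267
  x3 = (-1 - (-3.1)·-1.2346 - (3)·-1.1000 - (1)·-0.4673) / (10.1) = -0.1049
  x4 = (-5 - (3)·-1.2346 - (3.7)·-1.1000 - (-2)·-0.0990) / (10.7) = 0.2407
Change: (0.2839, 0.1733, -0.0059, 0.7080) → max |·| = 0.7080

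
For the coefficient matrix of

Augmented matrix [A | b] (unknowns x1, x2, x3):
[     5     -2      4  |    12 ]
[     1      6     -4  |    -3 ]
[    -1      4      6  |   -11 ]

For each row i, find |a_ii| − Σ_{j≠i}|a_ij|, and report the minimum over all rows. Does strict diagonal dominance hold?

-1

row 1: |5| − (2+4) = -1
row 2: |6| − (1+4) = 1
row 3: |6| − (1+4) = 1
minimum over rows = -1 → not strictly diagonally dominant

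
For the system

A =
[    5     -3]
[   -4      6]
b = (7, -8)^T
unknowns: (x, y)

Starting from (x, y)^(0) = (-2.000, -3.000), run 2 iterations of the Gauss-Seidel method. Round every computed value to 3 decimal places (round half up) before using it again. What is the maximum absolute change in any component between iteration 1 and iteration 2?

0.840

Iteration 1:
  x = (7 - (-3)·-3.000) / (5) = -0.400
  y = (-8 - (-4)·-0.400) / (6) = -1.600
Iteration 2:
  x = (7 - (-3)·-1.600) / (5) = 0.440
  y = (-8 - (-4)·0.440) / (6) = -1.040
Change: (0.840, 0.560) → max |·| = 0.840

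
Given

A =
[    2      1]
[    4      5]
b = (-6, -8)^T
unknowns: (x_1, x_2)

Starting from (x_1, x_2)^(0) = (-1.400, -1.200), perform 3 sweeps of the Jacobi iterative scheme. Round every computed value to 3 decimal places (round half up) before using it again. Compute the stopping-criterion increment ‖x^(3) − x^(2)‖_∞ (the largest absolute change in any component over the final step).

Iteration 1:
  x_1 = (-6 - (1)·-1.200) / (2) = -2.400
  x_2 = (-8 - (4)·-1.400) / (5) = -0.480
Iteration 2:
  x_1 = (-6 - (1)·-0.480) / (2) = -2.760
  x_2 = (-8 - (4)·-2.400) / (5) = 0.320
Iteration 3:
  x_1 = (-6 - (1)·0.320) / (2) = -3.160
  x_2 = (-8 - (4)·-2.760) / (5) = 0.608
Change: (-0.400, 0.288) → max |·| = 0.400

0.400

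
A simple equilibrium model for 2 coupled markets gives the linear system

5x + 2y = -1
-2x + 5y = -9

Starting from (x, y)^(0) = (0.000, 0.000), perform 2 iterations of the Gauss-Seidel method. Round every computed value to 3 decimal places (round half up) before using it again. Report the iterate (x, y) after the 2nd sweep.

(0.552, -1.579)

Iteration 1:
  x = (-1 - (2)·0.000) / (5) = -0.200
  y = (-9 - (-2)·-0.200) / (5) = -1.880
Iteration 2:
  x = (-1 - (2)·-1.880) / (5) = 0.552
  y = (-9 - (-2)·0.552) / (5) = -1.579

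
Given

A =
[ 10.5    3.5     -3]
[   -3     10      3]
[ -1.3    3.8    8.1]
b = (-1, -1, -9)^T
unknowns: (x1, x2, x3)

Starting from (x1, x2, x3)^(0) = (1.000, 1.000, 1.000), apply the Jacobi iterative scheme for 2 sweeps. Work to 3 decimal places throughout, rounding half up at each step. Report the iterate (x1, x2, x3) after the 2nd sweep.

Iteration 1:
  x1 = (-1 - (3.5)·1.000 - (-3)·1.000) / (10.5) = -0.143
  x2 = (-1 - (-3)·1.000 - (3)·1.000) / (10) = -0.100
  x3 = (-9 - (-1.3)·1.000 - (3.8)·1.000) / (8.1) = -1.420
Iteration 2:
  x1 = (-1 - (3.5)·-0.100 - (-3)·-1.420) / (10.5) = -0.468
  x2 = (-1 - (-3)·-0.143 - (3)·-1.420) / (10) = 0.283
  x3 = (-9 - (-1.3)·-0.143 - (3.8)·-0.100) / (8.1) = -1.087

(-0.468, 0.283, -1.087)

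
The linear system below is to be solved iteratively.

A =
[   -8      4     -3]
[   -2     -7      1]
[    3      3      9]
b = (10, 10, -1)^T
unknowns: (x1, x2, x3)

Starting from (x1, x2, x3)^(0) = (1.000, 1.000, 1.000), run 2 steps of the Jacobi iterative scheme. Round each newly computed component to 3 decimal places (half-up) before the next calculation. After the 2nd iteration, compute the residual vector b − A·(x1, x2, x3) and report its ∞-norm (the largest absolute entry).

3.284

Iteration 1:
  x1 = (10 - (4)·1.000 - (-3)·1.000) / (-8) = -1.125
  x2 = (10 - (-2)·1.000 - (1)·1.000) / (-7) = -1.571
  x3 = (-1 - (3)·1.000 - (3)·1.000) / (9) = -0.778
Iteration 2:
  x1 = (10 - (4)·-1.571 - (-3)·-0.778) / (-8) = -1.744
  x2 = (10 - (-2)·-1.125 - (1)·-0.778) / (-7) = -1.218
  x3 = (-1 - (3)·-1.125 - (3)·-1.571) / (9) = 0.788
Residual b − A·x = (3.284, -2.802, 0.794); ∞-norm = 3.284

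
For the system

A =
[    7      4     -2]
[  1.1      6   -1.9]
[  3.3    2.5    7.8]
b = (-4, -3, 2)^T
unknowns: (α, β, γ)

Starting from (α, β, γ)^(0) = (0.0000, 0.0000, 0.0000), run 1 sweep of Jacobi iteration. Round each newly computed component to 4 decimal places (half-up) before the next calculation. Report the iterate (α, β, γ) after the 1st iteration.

Iteration 1:
  α = (-4 - (4)·0.0000 - (-2)·0.0000) / (7) = -0.5714
  β = (-3 - (1.1)·0.0000 - (-1.9)·0.0000) / (6) = -0.5000
  γ = (2 - (3.3)·0.0000 - (2.5)·0.0000) / (7.8) = 0.2564

(-0.5714, -0.5000, 0.2564)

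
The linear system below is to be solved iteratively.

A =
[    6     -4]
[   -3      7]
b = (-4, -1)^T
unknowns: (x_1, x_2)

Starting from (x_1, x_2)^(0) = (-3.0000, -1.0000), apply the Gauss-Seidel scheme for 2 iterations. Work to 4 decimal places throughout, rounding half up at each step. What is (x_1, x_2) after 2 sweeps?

Iteration 1:
  x_1 = (-4 - (-4)·-1.0000) / (6) = -1.3333
  x_2 = (-1 - (-3)·-1.3333) / (7) = -0.7143
Iteration 2:
  x_1 = (-4 - (-4)·-0.7143) / (6) = -1.1429
  x_2 = (-1 - (-3)·-1.1429) / (7) = -0.6327

(-1.1429, -0.6327)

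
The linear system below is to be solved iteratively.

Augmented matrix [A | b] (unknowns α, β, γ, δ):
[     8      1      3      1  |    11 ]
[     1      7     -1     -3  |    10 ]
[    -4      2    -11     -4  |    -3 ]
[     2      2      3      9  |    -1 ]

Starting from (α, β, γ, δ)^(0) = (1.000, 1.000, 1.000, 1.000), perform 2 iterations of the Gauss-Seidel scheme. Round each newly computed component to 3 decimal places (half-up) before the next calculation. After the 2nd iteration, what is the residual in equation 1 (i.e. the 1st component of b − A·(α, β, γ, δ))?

0.121

Iteration 1:
  α = (11 - (1)·1.000 - (3)·1.000 - (1)·1.000) / (8) = 0.750
  β = (10 - (1)·0.750 - (-1)·1.000 - (-3)·1.000) / (7) = 1.893
  γ = (-3 - (-4)·0.750 - (2)·1.893 - (-4)·1.000) / (-11) = -0.019
  δ = (-1 - (2)·0.750 - (2)·1.893 - (3)·-0.019) / (9) = -0.692
Iteration 2:
  α = (11 - (1)·1.893 - (3)·-0.019 - (1)·-0.692) / (8) = 1.232
  β = (10 - (1)·1.232 - (-1)·-0.019 - (-3)·-0.692) / (7) = 0.953
  γ = (-3 - (-4)·1.232 - (2)·0.953 - (-4)·-0.692) / (-11) = 0.250
  δ = (-1 - (2)·1.232 - (2)·0.953 - (3)·0.250) / (9) = -0.680
Residual b − A·x = (0.121, 0.307, 0.052, 0.000)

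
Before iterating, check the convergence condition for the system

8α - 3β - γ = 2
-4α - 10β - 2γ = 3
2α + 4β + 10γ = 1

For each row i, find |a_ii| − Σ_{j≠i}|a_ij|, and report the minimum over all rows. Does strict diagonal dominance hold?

4

row 1: |8| − (3+1) = 4
row 2: |-10| − (4+2) = 4
row 3: |10| − (2+4) = 4
minimum over rows = 4 → strictly diagonally dominant (convergence guaranteed)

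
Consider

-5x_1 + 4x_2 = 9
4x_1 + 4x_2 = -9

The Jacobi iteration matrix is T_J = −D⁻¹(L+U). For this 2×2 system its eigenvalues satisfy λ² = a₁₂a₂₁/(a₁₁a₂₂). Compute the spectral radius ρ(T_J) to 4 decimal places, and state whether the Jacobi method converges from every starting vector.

a₁₂a₂₁/(a₁₁a₂₂) = (4)·(4) / ((-5)·(4)) = -0.800000
ρ = √|-0.800000| = √0.800000 = 0.8944
ρ < 1, so Jacobi converges

0.8944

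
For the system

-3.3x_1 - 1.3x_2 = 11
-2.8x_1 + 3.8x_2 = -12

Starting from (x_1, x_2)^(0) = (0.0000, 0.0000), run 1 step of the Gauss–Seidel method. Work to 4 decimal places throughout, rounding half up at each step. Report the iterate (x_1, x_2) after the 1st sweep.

(-3.3333, -5.6140)

Iteration 1:
  x_1 = (11 - (-1.3)·0.0000) / (-3.3) = -3.3333
  x_2 = (-12 - (-2.8)·-3.3333) / (3.8) = -5.6140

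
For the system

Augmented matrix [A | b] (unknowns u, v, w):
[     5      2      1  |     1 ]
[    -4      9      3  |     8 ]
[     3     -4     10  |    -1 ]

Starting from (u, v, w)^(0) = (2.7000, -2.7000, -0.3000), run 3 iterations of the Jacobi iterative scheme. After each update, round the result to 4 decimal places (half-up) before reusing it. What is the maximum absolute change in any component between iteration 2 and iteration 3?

Iteration 1:
  u = (1 - (2)·-2.7000 - (1)·-0.3000) / (5) = 1.3400
  v = (8 - (-4)·2.7000 - (3)·-0.3000) / (9) = 2.1889
  w = (-1 - (3)·2.7000 - (-4)·-2.7000) / (10) = -1.9900
Iteration 2:
  u = (1 - (2)·2.1889 - (1)·-1.9900) / (5) = -0.2776
  v = (8 - (-4)·1.3400 - (3)·-1.9900) / (9) = 2.1478
  w = (-1 - (3)·1.3400 - (-4)·2.1889) / (10) = 0.3736
Iteration 3:
  u = (1 - (2)·2.1478 - (1)·0.3736) / (5) = -0.7338
  v = (8 - (-4)·-0.2776 - (3)·0.3736) / (9) = 0.6410
  w = (-1 - (3)·-0.2776 - (-4)·2.1478) / (10) = 0.8424
Change: (-0.4562, -1.5068, 0.4688) → max |·| = 1.5068

1.5068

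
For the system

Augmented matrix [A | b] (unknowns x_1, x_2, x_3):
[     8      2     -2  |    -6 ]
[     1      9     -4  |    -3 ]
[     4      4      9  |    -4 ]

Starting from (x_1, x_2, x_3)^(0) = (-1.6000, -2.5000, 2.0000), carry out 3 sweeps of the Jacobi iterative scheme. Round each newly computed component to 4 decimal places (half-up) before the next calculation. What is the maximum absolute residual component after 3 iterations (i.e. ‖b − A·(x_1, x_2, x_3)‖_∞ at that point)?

Iteration 1:
  x_1 = (-6 - (2)·-2.5000 - (-2)·2.0000) / (8) = 0.3750
  x_2 = (-3 - (1)·-1.6000 - (-4)·2.0000) / (9) = 0.7333
  x_3 = (-4 - (4)·-1.6000 - (4)·-2.5000) / (9) = 1.3778
Iteration 2:
  x_1 = (-6 - (2)·0.7333 - (-2)·1.3778) / (8) = -0.5889
  x_2 = (-3 - (1)·0.3750 - (-4)·1.3778) / (9) = 0.2374
  x_3 = (-4 - (4)·0.3750 - (4)·0.7333) / (9) = -0.9370
Iteration 3:
  x_1 = (-6 - (2)·0.2374 - (-2)·-0.9370) / (8) = -1.0436
  x_2 = (-3 - (1)·-0.5889 - (-4)·-0.9370) / (9) = -0.6843
  x_3 = (-4 - (4)·-0.5889 - (4)·0.2374) / (9) = -0.2882
Residual b − A·x = (3.1410, 3.0495, 5.5054); ∞-norm = 5.5054

5.5054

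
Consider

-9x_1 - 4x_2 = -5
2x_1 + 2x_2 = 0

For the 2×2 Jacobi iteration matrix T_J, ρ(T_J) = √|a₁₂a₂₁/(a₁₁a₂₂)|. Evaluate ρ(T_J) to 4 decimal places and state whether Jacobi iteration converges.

0.6667

a₁₂a₂₁/(a₁₁a₂₂) = (-4)·(2) / ((-9)·(2)) = 0.444444
ρ = √|0.444444| = √0.444444 = 0.6667
ρ < 1, so Jacobi converges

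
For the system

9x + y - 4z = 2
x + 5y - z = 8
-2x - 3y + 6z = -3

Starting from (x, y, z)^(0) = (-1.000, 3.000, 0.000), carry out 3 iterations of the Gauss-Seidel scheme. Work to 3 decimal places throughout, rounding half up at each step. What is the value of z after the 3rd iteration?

Iteration 1:
  x = (2 - (1)·3.000 - (-4)·0.000) / (9) = -0.111
  y = (8 - (1)·-0.111 - (-1)·0.000) / (5) = 1.622
  z = (-3 - (-2)·-0.111 - (-3)·1.622) / (6) = 0.274
Iteration 2:
  x = (2 - (1)·1.622 - (-4)·0.274) / (9) = 0.164
  y = (8 - (1)·0.164 - (-1)·0.274) / (5) = 1.622
  z = (-3 - (-2)·0.164 - (-3)·1.622) / (6) = 0.366
Iteration 3:
  x = (2 - (1)·1.622 - (-4)·0.366) / (9) = 0.205
  y = (8 - (1)·0.205 - (-1)·0.366) / (5) = 1.632
  z = (-3 - (-2)·0.205 - (-3)·1.632) / (6) = 0.384

0.384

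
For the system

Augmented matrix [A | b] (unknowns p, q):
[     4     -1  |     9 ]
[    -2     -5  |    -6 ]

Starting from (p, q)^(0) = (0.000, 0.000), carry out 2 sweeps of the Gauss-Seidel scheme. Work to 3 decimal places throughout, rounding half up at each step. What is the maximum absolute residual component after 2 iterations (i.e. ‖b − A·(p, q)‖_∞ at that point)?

Iteration 1:
  p = (9 - (-1)·0.000) / (4) = 2.250
  q = (-6 - (-2)·2.250) / (-5) = 0.300
Iteration 2:
  p = (9 - (-1)·0.300) / (4) = 2.325
  q = (-6 - (-2)·2.325) / (-5) = 0.270
Residual b − A·x = (-0.030, 0.000); ∞-norm = 0.030

0.030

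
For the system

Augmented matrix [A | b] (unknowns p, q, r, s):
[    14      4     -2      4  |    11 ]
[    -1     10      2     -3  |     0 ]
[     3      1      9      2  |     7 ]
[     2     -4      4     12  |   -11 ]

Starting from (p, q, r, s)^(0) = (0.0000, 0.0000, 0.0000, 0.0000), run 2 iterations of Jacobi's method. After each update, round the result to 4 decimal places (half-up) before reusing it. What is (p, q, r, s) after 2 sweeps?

Iteration 1:
  p = (11 - (4)·0.0000 - (-2)·0.0000 - (4)·0.0000) / (14) = 0.7857
  q = (0 - (-1)·0.0000 - (2)·0.0000 - (-3)·0.0000) / (10) = 0.0000
  r = (7 - (3)·0.0000 - (1)·0.0000 - (2)·0.0000) / (9) = 0.7778
  s = (-11 - (2)·0.0000 - (-4)·0.0000 - (4)·0.0000) / (12) = -0.9167
Iteration 2:
  p = (11 - (4)·0.0000 - (-2)·0.7778 - (4)·-0.9167) / (14) = 1.1587
  q = (0 - (-1)·0.7857 - (2)·0.7778 - (-3)·-0.9167) / (10) = -0.3520
  r = (7 - (3)·0.7857 - (1)·0.0000 - (2)·-0.9167) / (9) = 0.7196
  s = (-11 - (2)·0.7857 - (-4)·0.0000 - (4)·0.7778) / (12) = -1.3069

(1.1587, -0.3520, 0.7196, -1.3069)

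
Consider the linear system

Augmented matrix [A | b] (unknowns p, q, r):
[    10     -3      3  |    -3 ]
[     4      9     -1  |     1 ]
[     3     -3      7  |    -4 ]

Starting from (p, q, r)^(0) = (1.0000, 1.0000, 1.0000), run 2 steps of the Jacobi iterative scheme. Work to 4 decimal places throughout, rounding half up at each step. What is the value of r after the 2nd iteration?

-0.5381

Iteration 1:
  p = (-3 - (-3)·1.0000 - (3)·1.0000) / (10) = -0.3000
  q = (1 - (4)·1.0000 - (-1)·1.0000) / (9) = -0.2222
  r = (-4 - (3)·1.0000 - (-3)·1.0000) / (7) = -0.5714
Iteration 2:
  p = (-3 - (-3)·-0.2222 - (3)·-0.5714) / (10) = -0.1952
  q = (1 - (4)·-0.3000 - (-1)·-0.5714) / (9) = 0.1810
  r = (-4 - (3)·-0.3000 - (-3)·-0.2222) / (7) = -0.5381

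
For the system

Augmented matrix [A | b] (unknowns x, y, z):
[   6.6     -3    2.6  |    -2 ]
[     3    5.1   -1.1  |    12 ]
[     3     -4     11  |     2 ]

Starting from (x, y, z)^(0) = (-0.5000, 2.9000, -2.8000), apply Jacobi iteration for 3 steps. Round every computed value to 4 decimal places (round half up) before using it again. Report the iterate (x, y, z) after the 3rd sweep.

Iteration 1:
  x = (-2 - (-3)·2.9000 - (2.6)·-2.8000) / (6.6) = 2.1182
  y = (12 - (3)·-0.5000 - (-1.1)·-2.8000) / (5.1) = 2.0431
  z = (2 - (3)·-0.5000 - (-4)·2.9000) / (11) = 1.3727
Iteration 2:
  x = (-2 - (-3)·2.0431 - (2.6)·1.3727) / (6.6) = 0.0849
  y = (12 - (3)·2.1182 - (-1.1)·1.3727) / (5.1) = 1.4030
  z = (2 - (3)·2.1182 - (-4)·2.0431) / (11) = 0.3471
Iteration 3:
  x = (-2 - (-3)·1.4030 - (2.6)·0.3471) / (6.6) = 0.1980
  y = (12 - (3)·0.0849 - (-1.1)·0.3471) / (5.1) = 2.3779
  z = (2 - (3)·0.0849 - (-4)·1.4030) / (11) = 0.6688

(0.1980, 2.3779, 0.6688)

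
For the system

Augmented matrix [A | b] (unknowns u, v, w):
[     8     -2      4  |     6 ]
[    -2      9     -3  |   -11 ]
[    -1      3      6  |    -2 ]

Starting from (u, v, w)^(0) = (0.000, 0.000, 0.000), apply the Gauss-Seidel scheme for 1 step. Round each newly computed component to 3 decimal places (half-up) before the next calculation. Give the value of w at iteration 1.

Iteration 1:
  u = (6 - (-2)·0.000 - (4)·0.000) / (8) = 0.750
  v = (-11 - (-2)·0.750 - (-3)·0.000) / (9) = -1.056
  w = (-2 - (-1)·0.750 - (3)·-1.056) / (6) = 0.320

0.320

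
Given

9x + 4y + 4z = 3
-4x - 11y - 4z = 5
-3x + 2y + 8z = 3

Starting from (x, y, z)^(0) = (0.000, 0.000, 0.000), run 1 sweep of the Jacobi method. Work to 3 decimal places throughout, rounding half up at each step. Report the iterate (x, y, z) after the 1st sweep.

(0.333, -0.455, 0.375)

Iteration 1:
  x = (3 - (4)·0.000 - (4)·0.000) / (9) = 0.333
  y = (5 - (-4)·0.000 - (-4)·0.000) / (-11) = -0.455
  z = (3 - (-3)·0.000 - (2)·0.000) / (8) = 0.375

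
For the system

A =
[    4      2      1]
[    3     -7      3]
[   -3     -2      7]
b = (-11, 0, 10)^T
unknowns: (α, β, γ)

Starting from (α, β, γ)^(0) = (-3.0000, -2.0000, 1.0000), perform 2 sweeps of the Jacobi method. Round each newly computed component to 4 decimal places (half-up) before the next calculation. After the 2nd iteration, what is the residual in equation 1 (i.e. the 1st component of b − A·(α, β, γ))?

Iteration 1:
  α = (-11 - (2)·-2.0000 - (1)·1.0000) / (4) = -2.0000
  β = (0 - (3)·-3.0000 - (3)·1.0000) / (-7) = -0.8571
  γ = (10 - (-3)·-3.0000 - (-2)·-2.0000) / (7) = -0.4286
Iteration 2:
  α = (-11 - (2)·-0.8571 - (1)·-0.4286) / (4) = -2.2143
  β = (0 - (3)·-2.0000 - (3)·-0.4286) / (-7) = -1.0408
  γ = (10 - (-3)·-2.0000 - (-2)·-0.8571) / (7) = 0.3265
Residual b − A·x = (-0.3877, -1.6222, -1.0100)

-0.3877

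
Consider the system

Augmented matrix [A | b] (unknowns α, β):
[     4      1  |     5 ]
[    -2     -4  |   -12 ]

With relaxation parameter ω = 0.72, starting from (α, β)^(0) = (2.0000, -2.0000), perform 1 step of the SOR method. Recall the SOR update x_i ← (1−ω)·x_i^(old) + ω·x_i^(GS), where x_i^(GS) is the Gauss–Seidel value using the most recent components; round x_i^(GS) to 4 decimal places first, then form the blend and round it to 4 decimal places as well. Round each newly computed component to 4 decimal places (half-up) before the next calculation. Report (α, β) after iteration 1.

Iteration 1:
  α: GS value = (5 - (1)·-2.0000) / (4) = 1.7500;  α ← (1−ω)·2.0000 + ω·1.7500 = 1.8200
  β: GS value = (-12 - (-2)·1.8200) / (-4) = 2.0900;  β ← (1−ω)·-2.0000 + ω·2.0900 = 0.9448

(1.8200, 0.9448)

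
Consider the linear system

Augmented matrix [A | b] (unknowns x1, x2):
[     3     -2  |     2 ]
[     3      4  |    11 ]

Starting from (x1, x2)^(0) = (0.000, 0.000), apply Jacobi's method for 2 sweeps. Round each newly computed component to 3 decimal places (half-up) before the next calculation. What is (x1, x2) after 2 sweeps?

(2.500, 2.250)

Iteration 1:
  x1 = (2 - (-2)·0.000) / (3) = 0.667
  x2 = (11 - (3)·0.000) / (4) = 2.750
Iteration 2:
  x1 = (2 - (-2)·2.750) / (3) = 2.500
  x2 = (11 - (3)·0.667) / (4) = 2.250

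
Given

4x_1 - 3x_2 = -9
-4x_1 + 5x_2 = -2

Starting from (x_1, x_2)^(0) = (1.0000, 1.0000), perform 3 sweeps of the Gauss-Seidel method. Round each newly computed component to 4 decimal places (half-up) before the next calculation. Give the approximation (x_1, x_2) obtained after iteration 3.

(-4.6200, -4.0960)

Iteration 1:
  x_1 = (-9 - (-3)·1.0000) / (4) = -1.5000
  x_2 = (-2 - (-4)·-1.5000) / (5) = -1.6000
Iteration 2:
  x_1 = (-9 - (-3)·-1.6000) / (4) = -3.4500
  x_2 = (-2 - (-4)·-3.4500) / (5) = -3.1600
Iteration 3:
  x_1 = (-9 - (-3)·-3.1600) / (4) = -4.6200
  x_2 = (-2 - (-4)·-4.6200) / (5) = -4.0960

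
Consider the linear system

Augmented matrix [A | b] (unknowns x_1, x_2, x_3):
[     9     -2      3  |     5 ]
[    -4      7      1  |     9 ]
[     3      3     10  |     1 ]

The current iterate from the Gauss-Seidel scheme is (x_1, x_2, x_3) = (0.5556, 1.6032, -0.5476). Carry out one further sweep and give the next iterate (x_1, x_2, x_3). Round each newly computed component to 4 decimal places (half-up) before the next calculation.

One sweep:
  x_1 = (5 - (-2)·1.6032 - (3)·-0.5476) / (9) = 1.0944
  x_2 = (9 - (-4)·1.0944 - (1)·-0.5476) / (7) = 1.9893
  x_3 = (1 - (3)·1.0944 - (3)·1.9893) / (10) = -0.8251

(1.0944, 1.9893, -0.8251)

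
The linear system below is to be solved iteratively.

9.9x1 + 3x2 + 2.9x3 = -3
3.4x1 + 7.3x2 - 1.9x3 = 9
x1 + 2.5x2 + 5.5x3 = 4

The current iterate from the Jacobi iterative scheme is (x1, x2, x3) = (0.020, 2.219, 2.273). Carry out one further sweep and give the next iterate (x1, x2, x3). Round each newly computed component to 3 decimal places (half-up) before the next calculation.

One sweep:
  x1 = (-3 - (3)·2.219 - (2.9)·2.273) / (9.9) = -1.641
  x2 = (9 - (3.4)·0.020 - (-1.9)·2.273) / (7.3) = 1.815
  x3 = (4 - (1)·0.020 - (2.5)·2.219) / (5.5) = -0.285

(-1.641, 1.815, -0.285)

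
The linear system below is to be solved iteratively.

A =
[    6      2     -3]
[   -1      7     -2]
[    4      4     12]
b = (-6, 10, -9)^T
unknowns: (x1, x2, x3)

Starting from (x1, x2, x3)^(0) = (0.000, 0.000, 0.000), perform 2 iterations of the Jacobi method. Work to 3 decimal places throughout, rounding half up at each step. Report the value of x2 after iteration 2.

1.071

Iteration 1:
  x1 = (-6 - (2)·0.000 - (-3)·0.000) / (6) = -1.000
  x2 = (10 - (-1)·0.000 - (-2)·0.000) / (7) = 1.429
  x3 = (-9 - (4)·0.000 - (4)·0.000) / (12) = -0.750
Iteration 2:
  x1 = (-6 - (2)·1.429 - (-3)·-0.750) / (6) = -1.851
  x2 = (10 - (-1)·-1.000 - (-2)·-0.750) / (7) = 1.071
  x3 = (-9 - (4)·-1.000 - (4)·1.429) / (12) = -0.893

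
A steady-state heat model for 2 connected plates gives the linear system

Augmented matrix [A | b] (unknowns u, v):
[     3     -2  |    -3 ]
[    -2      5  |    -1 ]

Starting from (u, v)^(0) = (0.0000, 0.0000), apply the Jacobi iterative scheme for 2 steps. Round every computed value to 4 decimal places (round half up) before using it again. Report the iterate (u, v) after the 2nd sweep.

(-1.1333, -0.6000)

Iteration 1:
  u = (-3 - (-2)·0.0000) / (3) = -1.0000
  v = (-1 - (-2)·0.0000) / (5) = -0.2000
Iteration 2:
  u = (-3 - (-2)·-0.2000) / (3) = -1.1333
  v = (-1 - (-2)·-1.0000) / (5) = -0.6000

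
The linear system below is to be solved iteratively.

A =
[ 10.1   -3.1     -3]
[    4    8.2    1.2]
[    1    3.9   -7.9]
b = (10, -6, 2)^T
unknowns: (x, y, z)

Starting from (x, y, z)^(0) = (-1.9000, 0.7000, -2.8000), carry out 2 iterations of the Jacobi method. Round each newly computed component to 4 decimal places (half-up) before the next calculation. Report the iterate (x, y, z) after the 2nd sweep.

Iteration 1:
  x = (10 - (-3.1)·0.7000 - (-3)·-2.8000) / (10.1) = 0.3733
  y = (-6 - (4)·-1.9000 - (1.2)·-2.8000) / (8.2) = 0.6049
  z = (2 - (1)·-1.9000 - (3.9)·0.7000) / (-7.9) = -0.1481
Iteration 2:
  x = (10 - (-3.1)·0.6049 - (-3)·-0.1481) / (10.1) = 1.1318
  y = (-6 - (4)·0.3733 - (1.2)·-0.1481) / (8.2) = -0.8921
  z = (2 - (1)·0.3733 - (3.9)·0.6049) / (-7.9) = 0.0927

(1.1318, -0.8921, 0.0927)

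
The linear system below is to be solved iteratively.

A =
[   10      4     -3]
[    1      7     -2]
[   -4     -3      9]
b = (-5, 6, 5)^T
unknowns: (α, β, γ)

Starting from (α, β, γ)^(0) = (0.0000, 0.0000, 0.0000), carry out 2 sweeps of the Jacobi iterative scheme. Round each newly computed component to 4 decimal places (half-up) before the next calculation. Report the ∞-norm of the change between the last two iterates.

Iteration 1:
  α = (-5 - (4)·0.0000 - (-3)·0.0000) / (10) = -0.5000
  β = (6 - (1)·0.0000 - (-2)·0.0000) / (7) = 0.8571
  γ = (5 - (-4)·0.0000 - (-3)·0.0000) / (9) = 0.5556
Iteration 2:
  α = (-5 - (4)·0.8571 - (-3)·0.5556) / (10) = -0.6762
  β = (6 - (1)·-0.5000 - (-2)·0.5556) / (7) = 1.0873
  γ = (5 - (-4)·-0.5000 - (-3)·0.8571) / (9) = 0.6190
Change: (-0.1762, 0.2302, 0.0634) → max |·| = 0.2302

0.2302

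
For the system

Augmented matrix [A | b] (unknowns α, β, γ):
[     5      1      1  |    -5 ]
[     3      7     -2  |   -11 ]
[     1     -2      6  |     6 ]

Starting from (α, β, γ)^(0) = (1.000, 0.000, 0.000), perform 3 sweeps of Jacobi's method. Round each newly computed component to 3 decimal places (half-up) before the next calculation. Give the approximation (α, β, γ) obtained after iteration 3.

Iteration 1:
  α = (-5 - (1)·0.000 - (1)·0.000) / (5) = -1.000
  β = (-11 - (3)·1.000 - (-2)·0.000) / (7) = -2.000
  γ = (6 - (1)·1.000 - (-2)·0.000) / (6) = 0.833
Iteration 2:
  α = (-5 - (1)·-2.000 - (1)·0.833) / (5) = -0.767
  β = (-11 - (3)·-1.000 - (-2)·0.833) / (7) = -0.905
  γ = (6 - (1)·-1.000 - (-2)·-2.000) / (6) = 0.500
Iteration 3:
  α = (-5 - (1)·-0.905 - (1)·0.500) / (5) = -0.919
  β = (-11 - (3)·-0.767 - (-2)·0.500) / (7) = -1.100
  γ = (6 - (1)·-0.767 - (-2)·-0.905) / (6) = 0.826

(-0.919, -1.100, 0.826)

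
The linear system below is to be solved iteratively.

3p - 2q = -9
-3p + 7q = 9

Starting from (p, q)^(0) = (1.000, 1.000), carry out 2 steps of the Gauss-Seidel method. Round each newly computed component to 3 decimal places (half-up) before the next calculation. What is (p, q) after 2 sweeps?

Iteration 1:
  p = (-9 - (-2)·1.000) / (3) = -2.333
  q = (9 - (-3)·-2.333) / (7) = 0.286
Iteration 2:
  p = (-9 - (-2)·0.286) / (3) = -2.809
  q = (9 - (-3)·-2.809) / (7) = 0.082

(-2.809, 0.082)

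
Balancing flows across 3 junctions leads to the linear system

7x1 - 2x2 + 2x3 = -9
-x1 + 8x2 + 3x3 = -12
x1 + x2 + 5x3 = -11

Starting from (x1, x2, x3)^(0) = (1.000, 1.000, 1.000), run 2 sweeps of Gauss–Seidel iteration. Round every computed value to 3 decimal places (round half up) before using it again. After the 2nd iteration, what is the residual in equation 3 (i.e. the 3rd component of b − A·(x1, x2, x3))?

0.002

Iteration 1:
  x1 = (-9 - (-2)·1.000 - (2)·1.000) / (7) = -1.286
  x2 = (-12 - (-1)·-1.286 - (3)·1.000) / (8) = -2.036
  x3 = (-11 - (1)·-1.286 - (1)·-2.036) / (5) = -1.536
Iteration 2:
  x1 = (-9 - (-2)·-2.036 - (2)·-1.536) / (7) = -1.429
  x2 = (-12 - (-1)·-1.429 - (3)·-1.536) / (8) = -1.103
  x3 = (-11 - (1)·-1.429 - (1)·-1.103) / (5) = -1.694
Residual b − A·x = (2.185, 0.477, 0.002)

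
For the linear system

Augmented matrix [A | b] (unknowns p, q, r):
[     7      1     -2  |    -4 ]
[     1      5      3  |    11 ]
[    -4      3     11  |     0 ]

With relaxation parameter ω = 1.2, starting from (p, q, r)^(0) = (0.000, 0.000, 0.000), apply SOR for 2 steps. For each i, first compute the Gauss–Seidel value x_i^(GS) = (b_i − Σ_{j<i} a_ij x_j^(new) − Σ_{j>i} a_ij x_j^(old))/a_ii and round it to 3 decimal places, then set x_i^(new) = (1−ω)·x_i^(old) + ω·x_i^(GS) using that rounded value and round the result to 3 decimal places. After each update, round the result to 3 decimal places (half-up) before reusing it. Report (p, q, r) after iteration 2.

Iteration 1:
  p: GS value = (-4 - (1)·0.000 - (-2)·0.000) / (7) = -0.571;  p ← (1−ω)·0.000 + ω·-0.571 = -0.685
  q: GS value = (11 - (1)·-0.685 - (3)·0.000) / (5) = 2.337;  q ← (1−ω)·0.000 + ω·2.337 = 2.804
  r: GS value = (0 - (-4)·-0.685 - (3)·2.804) / (11) = -1.014;  r ← (1−ω)·0.000 + ω·-1.014 = -1.217
Iteration 2:
  p: GS value = (-4 - (1)·2.804 - (-2)·-1.217) / (7) = -1.320;  p ← (1−ω)·-0.685 + ω·-1.320 = -1.447
  q: GS value = (11 - (1)·-1.447 - (3)·-1.217) / (5) = 3.220;  q ← (1−ω)·2.804 + ω·3.220 = 3.303
  r: GS value = (0 - (-4)·-1.447 - (3)·3.303) / (11) = -1.427;  r ← (1−ω)·-1.217 + ω·-1.427 = -1.469

(-1.447, 3.303, -1.469)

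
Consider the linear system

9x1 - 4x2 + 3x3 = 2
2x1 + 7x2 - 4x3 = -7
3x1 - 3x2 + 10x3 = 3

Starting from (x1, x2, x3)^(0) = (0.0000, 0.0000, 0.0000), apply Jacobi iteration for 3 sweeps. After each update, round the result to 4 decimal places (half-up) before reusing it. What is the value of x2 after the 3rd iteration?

-0.9461

Iteration 1:
  x1 = (2 - (-4)·0.0000 - (3)·0.0000) / (9) = 0.2222
  x2 = (-7 - (2)·0.0000 - (-4)·0.0000) / (7) = -1.0000
  x3 = (3 - (3)·0.0000 - (-3)·0.0000) / (10) = 0.3000
Iteration 2:
  x1 = (2 - (-4)·-1.0000 - (3)·0.3000) / (9) = -0.3222
  x2 = (-7 - (2)·0.2222 - (-4)·0.3000) / (7) = -0.8921
  x3 = (3 - (3)·0.2222 - (-3)·-1.0000) / (10) = -0.0667
Iteration 3:
  x1 = (2 - (-4)·-0.8921 - (3)·-0.0667) / (9) = -0.1520
  x2 = (-7 - (2)·-0.3222 - (-4)·-0.0667) / (7) = -0.9461
  x3 = (3 - (3)·-0.3222 - (-3)·-0.8921) / (10) = 0.1290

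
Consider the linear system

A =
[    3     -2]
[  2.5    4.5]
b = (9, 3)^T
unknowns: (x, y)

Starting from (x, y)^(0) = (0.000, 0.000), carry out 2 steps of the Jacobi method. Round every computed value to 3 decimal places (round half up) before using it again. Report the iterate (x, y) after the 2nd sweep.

(3.445, -1.000)

Iteration 1:
  x = (9 - (-2)·0.000) / (3) = 3.000
  y = (3 - (2.5)·0.000) / (4.5) = 0.667
Iteration 2:
  x = (9 - (-2)·0.667) / (3) = 3.445
  y = (3 - (2.5)·3.000) / (4.5) = -1.000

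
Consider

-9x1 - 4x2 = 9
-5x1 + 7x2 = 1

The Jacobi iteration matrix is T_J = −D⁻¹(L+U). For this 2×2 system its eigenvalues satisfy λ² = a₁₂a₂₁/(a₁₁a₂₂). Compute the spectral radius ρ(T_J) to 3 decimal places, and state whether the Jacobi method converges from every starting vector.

0.563

a₁₂a₂₁/(a₁₁a₂₂) = (-4)·(-5) / ((-9)·(7)) = -0.317460
ρ = √|-0.317460| = √0.317460 = 0.563
ρ < 1, so Jacobi converges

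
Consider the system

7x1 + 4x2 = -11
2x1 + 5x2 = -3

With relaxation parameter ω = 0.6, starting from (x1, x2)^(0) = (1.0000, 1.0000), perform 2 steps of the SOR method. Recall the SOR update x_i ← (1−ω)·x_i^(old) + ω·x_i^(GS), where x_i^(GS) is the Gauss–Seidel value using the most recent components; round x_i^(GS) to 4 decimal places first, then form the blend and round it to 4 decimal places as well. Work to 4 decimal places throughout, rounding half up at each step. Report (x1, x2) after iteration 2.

(-1.3838, 0.0731)

Iteration 1:
  x1: GS value = (-11 - (4)·1.0000) / (7) = -2.1429;  x1 ← (1−ω)·1.0000 + ω·-2.1429 = -0.8857
  x2: GS value = (-3 - (2)·-0.8857) / (5) = -0.2457;  x2 ← (1−ω)·1.0000 + ω·-0.2457 = 0.2526
Iteration 2:
  x1: GS value = (-11 - (4)·0.2526) / (7) = -1.7158;  x1 ← (1−ω)·-0.8857 + ω·-1.7158 = -1.3838
  x2: GS value = (-3 - (2)·-1.3838) / (5) = -0.0465;  x2 ← (1−ω)·0.2526 + ω·-0.0465 = 0.0731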